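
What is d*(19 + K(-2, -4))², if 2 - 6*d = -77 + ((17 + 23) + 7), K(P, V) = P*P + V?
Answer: 5776/3 ≈ 1925.3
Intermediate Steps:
K(P, V) = V + P² (K(P, V) = P² + V = V + P²)
d = 16/3 (d = ⅓ - (-77 + ((17 + 23) + 7))/6 = ⅓ - (-77 + (40 + 7))/6 = ⅓ - (-77 + 47)/6 = ⅓ - ⅙*(-30) = ⅓ + 5 = 16/3 ≈ 5.3333)
d*(19 + K(-2, -4))² = 16*(19 + (-4 + (-2)²))²/3 = 16*(19 + (-4 + 4))²/3 = 16*(19 + 0)²/3 = (16/3)*19² = (16/3)*361 = 5776/3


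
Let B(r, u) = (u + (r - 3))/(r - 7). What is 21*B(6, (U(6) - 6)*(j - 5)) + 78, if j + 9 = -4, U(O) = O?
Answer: 15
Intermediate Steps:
j = -13 (j = -9 - 4 = -13)
B(r, u) = (-3 + r + u)/(-7 + r) (B(r, u) = (u + (-3 + r))/(-7 + r) = (-3 + r + u)/(-7 + r))
21*B(6, (U(6) - 6)*(j - 5)) + 78 = 21*((-3 + 6 + (6 - 6)*(-13 - 5))/(-7 + 6)) + 78 = 21*((-3 + 6 + 0*(-18))/(-1)) + 78 = 21*(-(-3 + 6 + 0)) + 78 = 21*(-1*3) + 78 = 21*(-3) + 78 = -63 + 78 = 15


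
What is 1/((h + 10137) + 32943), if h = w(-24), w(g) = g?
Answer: 1/43056 ≈ 2.3226e-5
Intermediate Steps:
h = -24
1/((h + 10137) + 32943) = 1/((-24 + 10137) + 32943) = 1/(10113 + 32943) = 1/43056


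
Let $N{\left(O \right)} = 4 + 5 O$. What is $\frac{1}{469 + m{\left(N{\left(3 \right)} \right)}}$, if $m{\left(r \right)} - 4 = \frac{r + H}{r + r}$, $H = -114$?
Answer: $\frac{2}{941} \approx 0.0021254$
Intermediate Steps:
$m{\left(r \right)} = 4 + \frac{-114 + r}{2 r}$ ($m{\left(r \right)} = 4 + \frac{r - 114}{r + r} = 4 + \frac{-114 + r}{2 r}$)
$\frac{1}{469 + m{\left(N{\left(3 \right)} \right)}} = \frac{1}{469 + \left(\frac{9}{2} - \frac{57}{4 + 5 \cdot 3}\right)} = \frac{1}{469 + \left(\frac{9}{2} - \frac{57}{4 + 15}\right)} = \frac{1}{469 + \left(\frac{9}{2} - \frac{57}{19}\right)} = \frac{1}{469 + \left(\frac{9}{2} - 3\right)} = \frac{1}{469 + \frac{3}{2}} = \frac{1}{\frac{941}{2}} = \frac{2}{941}$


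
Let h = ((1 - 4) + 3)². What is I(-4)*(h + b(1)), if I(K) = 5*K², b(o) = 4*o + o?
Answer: 400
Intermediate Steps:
h = 0 (h = (-3 + 3)² = 0² = 0)
b(o) = 5*o
I(-4)*(h + b(1)) = (5*(-4)²)*(0 + 5*1) = (5*16)*(0 + 5) = 80*5 = 400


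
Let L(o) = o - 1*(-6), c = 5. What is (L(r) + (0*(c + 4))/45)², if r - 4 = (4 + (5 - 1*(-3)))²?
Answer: 23716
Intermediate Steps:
r = 148 (r = 4 + (4 + (5 - 1*(-3)))² = 4 + (4 + (5 + 3))² = 4 + (4 + 8)² = 4 + 12² = 4 + 144 = 148)
L(o) = 6 + o (L(o) = o + 6 = 6 + o)
(L(r) + (0*(c + 4))/45)² = ((6 + 148) + (0*(5 + 4))/45)² = (154 + (0*9)*(1/45))² = (154 + 0*(1/45))² = (154 + 0)² = 154² = 23716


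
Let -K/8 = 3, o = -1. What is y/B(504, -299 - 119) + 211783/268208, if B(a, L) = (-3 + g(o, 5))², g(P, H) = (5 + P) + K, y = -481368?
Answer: -128994715337/141882032 ≈ -909.17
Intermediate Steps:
K = -24 (K = -8*3 = -24)
g(P, H) = -19 + P (g(P, H) = (5 + P) - 24 = -19 + P)
B(a, L) = 529 (B(a, L) = (-3 + (-19 - 1))² = (-3 - 20)² = (-23)² = 529)
y/B(504, -299 - 119) + 211783/268208 = -481368/529 + 211783/268208 = -128994715337/141882032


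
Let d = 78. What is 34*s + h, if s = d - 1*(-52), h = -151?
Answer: 4269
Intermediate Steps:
s = 130 (s = 78 - 1*(-52) = 78 + 52 = 130)
34*s + h = 34*130 - 151 = 4420 - 151 = 4269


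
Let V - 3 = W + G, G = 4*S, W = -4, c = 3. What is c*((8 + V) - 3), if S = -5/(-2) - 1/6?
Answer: 40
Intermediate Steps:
S = 7/3 (S = -5*(-1/2) - 1*1/6 = 5/2 - 1/6 = 7/3 ≈ 2.3333)
G = 28/3 (G = 4*(7/3) = 28/3 ≈ 9.3333)
V = 25/3 (V = 3 + (-4 + 28/3) = 3 + 16/3 = 25/3 ≈ 8.3333)
c*((8 + V) - 3) = 3*((8 + 25/3) - 3) = 3*(49/3 - 3) = 3*(40/3) = 40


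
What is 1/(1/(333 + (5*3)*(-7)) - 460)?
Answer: -228/104879 ≈ -0.0021739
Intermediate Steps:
1/(1/(333 + (5*3)*(-7)) - 460) = 1/(1/(333 + 15*(-7)) - 460) = 1/(1/(333 - 105) - 460) = 1/(1/228 - 460) = 1/(-104879/228) = -228/104879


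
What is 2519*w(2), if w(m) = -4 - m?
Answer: -15114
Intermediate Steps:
2519*w(2) = 2519*(-4 - 1*2) = 2519*(-4 - 2) = 2519*(-6) = -15114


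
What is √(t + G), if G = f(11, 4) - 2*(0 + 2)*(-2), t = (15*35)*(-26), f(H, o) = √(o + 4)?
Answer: √(-13642 + 2*√2) ≈ 116.79*I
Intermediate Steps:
f(H, o) = √(4 + o)
t = -13650 (t = 525*(-26) = -13650)
G = 8 + 2*√2 (G = √(4 + 4) - 2*(0 + 2)*(-2) = √8 - 2*2*(-2) = 2*√2 - 4*(-2) = 2*√2 + 8 = 8 + 2*√2 ≈ 10.828)
√(t + G) = √(-13650 + (8 + 2*√2)) = √(-13642 + 2*√2)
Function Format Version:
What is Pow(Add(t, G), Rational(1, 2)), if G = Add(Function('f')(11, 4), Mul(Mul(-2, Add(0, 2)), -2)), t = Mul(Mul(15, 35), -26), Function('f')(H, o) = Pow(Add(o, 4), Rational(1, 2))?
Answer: Pow(Add(-13642, Mul(2, Pow(2, Rational(1, 2)))), Rational(1, 2)) ≈ Mul(116.79, I)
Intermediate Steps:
Function('f')(H, o) = Pow(Add(4, o), Rational(1, 2))
t = -13650 (t = Mul(525, -26) = -13650)
G = Add(8, Mul(2, Pow(2, Rational(1, 2)))) (G = Add(Pow(Add(4, 4), Rational(1, 2)), Mul(Mul(-2, Add(0, 2)), -2)) = Add(Pow(8, Rational(1, 2)), Mul(Mul(-2, 2), -2)) = Add(Mul(2, Pow(2, Rational(1, 2))), Mul(-4, -2)) = Add(Mul(2, Pow(2, Rational(1, 2))), 8) = Add(8, Mul(2, Pow(2, Rational(1, 2)))) ≈ 10.828)
Pow(Add(t, G), Rational(1, 2)) = Pow(Add(-13650, Add(8, Mul(2, Pow(2, Rational(1, 2))))), Rational(1, 2)) = Pow(Add(-13642, Mul(2, Pow(2, Rational(1, 2)))), Rational(1, 2))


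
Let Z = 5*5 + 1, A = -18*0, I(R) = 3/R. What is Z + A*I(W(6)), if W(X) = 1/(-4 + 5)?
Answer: 26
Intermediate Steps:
W(X) = 1 (W(X) = 1/1 = 1)
A = 0
Z = 26 (Z = 25 + 1 = 26)
Z + A*I(W(6)) = 26 + 0*(3/1) = 26 + 0*(3*1) = 26 + 0*3 = 26 + 0 = 26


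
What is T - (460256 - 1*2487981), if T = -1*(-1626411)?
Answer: 3654136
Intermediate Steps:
T = 1626411
T - (460256 - 1*2487981) = 1626411 - (460256 - 1*2487981) = 1626411 - (460256 - 2487981) = 1626411 - 1*(-2027725) = 1626411 + 2027725 = 3654136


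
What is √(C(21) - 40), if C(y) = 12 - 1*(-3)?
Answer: 5*I ≈ 5.0*I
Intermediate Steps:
C(y) = 15 (C(y) = 12 + 3 = 15)
√(C(21) - 40) = √(15 - 40) = √(-25) = 5*I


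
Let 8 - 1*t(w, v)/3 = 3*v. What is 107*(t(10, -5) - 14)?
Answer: 5885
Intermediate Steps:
t(w, v) = 24 - 9*v
107*(t(10, -5) - 14) = 107*((24 - 9*(-5)) - 14) = 107*((24 + 45) - 14) = 107*(69 - 14) = 107*55 = 5885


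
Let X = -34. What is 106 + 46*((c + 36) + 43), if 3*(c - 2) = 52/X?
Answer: 194236/51 ≈ 3808.5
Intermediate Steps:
c = 76/51 (c = 2 + (52/(-34))/3 = 2 + (52*(-1/34))/3 = 2 + (1/3)*(-26/17) = 2 - 26/51 = 76/51 ≈ 1.4902)
106 + 46*((c + 36) + 43) = 106 + 46*((76/51 + 36) + 43) = 106 + 46*(1912/51 + 43) = 106 + 46*(4105/51) = 106 + 188830/51 = 194236/51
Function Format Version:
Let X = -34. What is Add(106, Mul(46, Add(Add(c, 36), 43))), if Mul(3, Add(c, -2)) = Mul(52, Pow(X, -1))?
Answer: Rational(194236, 51) ≈ 3808.5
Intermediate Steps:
c = Rational(76, 51) (c = Add(2, Mul(Rational(1, 3), Mul(52, Pow(-34, -1)))) = Add(2, Mul(Rational(1, 3), Mul(52, Rational(-1, 34)))) = Add(2, Mul(Rational(1, 3), Rational(-26, 17))) = Add(2, Rational(-26, 51)) = Rational(76, 51) ≈ 1.4902)
Add(106, Mul(46, Add(Add(c, 36), 43))) = Add(106, Mul(46, Add(Add(Rational(76, 51), 36), 43))) = Add(106, Mul(46, Add(Rational(1912, 51), 43))) = Add(106, Mul(46, Rational(4105, 51))) = Add(106, Rational(188830, 51)) = Rational(194236, 51)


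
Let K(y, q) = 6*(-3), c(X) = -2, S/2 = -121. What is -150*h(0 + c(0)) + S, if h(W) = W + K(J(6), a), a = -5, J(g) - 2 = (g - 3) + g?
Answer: 2758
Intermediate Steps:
S = -242 (S = 2*(-121) = -242)
J(g) = -1 + 2*g (J(g) = 2 + ((g - 3) + g) = 2 + ((-3 + g) + g) = 2 + (-3 + 2*g) = -1 + 2*g)
K(y, q) = -18
h(W) = -18 + W (h(W) = W - 18 = -18 + W)
-150*h(0 + c(0)) + S = -150*(-18 + (0 - 2)) - 242 = -150*(-18 - 2) - 242 = -150*(-20) - 242 = 3000 - 242 = 2758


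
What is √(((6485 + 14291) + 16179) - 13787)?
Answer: 8*√362 ≈ 152.21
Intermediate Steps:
√(((6485 + 14291) + 16179) - 13787) = √((20776 + 16179) - 13787) = √(36955 - 13787) = √23168 = 8*√362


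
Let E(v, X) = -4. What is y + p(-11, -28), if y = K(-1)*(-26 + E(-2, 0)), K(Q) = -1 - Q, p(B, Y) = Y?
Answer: -28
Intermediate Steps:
y = 0 (y = (-1 - 1*(-1))*(-26 - 4) = (-1 + 1)*(-30) = 0*(-30) = 0)
y + p(-11, -28) = 0 - 28 = -28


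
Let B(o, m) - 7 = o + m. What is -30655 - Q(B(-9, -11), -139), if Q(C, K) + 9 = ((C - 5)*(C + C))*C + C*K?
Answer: -26369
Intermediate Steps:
B(o, m) = 7 + m + o (B(o, m) = 7 + (o + m) = 7 + (m + o) = 7 + m + o)
Q(C, K) = -9 + C*K + 2*C²*(-5 + C) (Q(C, K) = -9 + (((C - 5)*(C + C))*C + C*K) = -9 + (((-5 + C)*(2*C))*C + C*K) = -9 + ((2*C*(-5 + C))*C + C*K) = -9 + (2*C²*(-5 + C) + C*K) = -9 + (C*K + 2*C²*(-5 + C)) = -9 + C*K + 2*C²*(-5 + C))
-30655 - Q(B(-9, -11), -139) = -30655 - (-9 - 10*(7 - 11 - 9)² + 2*(7 - 11 - 9)³ + (7 - 11 - 9)*(-139)) = -30655 - (-9 - 10*(-13)² + 2*(-13)³ - 13*(-139)) = -30655 - (-9 - 10*169 + 2*(-2197) + 1807) = -30655 - (-9 - 1690 - 4394 + 1807) = -30655 - 1*(-4286) = -30655 + 4286 = -26369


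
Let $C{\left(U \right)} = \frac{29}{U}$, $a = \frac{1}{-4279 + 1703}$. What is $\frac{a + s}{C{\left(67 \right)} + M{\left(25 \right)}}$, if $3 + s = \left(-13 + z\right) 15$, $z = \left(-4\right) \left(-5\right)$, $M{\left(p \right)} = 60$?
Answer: $\frac{17604317}{10430224} \approx 1.6878$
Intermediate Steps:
$z = 20$
$s = 102$ ($s = -3 + \left(-13 + 20\right) 15 = -3 + 7 \cdot 15 = -3 + 105 = 102$)
$a = - \frac{1}{2576}$ ($a = \frac{1}{-2576} = - \frac{1}{2576} \approx -0.0003882$)
$\frac{a + s}{C{\left(67 \right)} + M{\left(25 \right)}} = \frac{- \frac{1}{2576} + 102}{\frac{29}{67} + 60} = \frac{262751}{2576 \left(29 \cdot \frac{1}{67} + 60\right)} = \frac{262751}{2576 \left(\frac{29}{67} + 60\right)} = \frac{262751}{2576 \cdot \frac{4049}{67}} = \frac{262751}{2576} \cdot \frac{67}{4049} = \frac{17604317}{10430224}$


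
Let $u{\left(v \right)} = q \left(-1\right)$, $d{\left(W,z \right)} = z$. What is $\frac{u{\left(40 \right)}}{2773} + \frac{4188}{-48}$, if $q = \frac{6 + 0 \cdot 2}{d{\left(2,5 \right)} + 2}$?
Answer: $- \frac{6774463}{77644} \approx -87.25$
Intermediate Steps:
$q = \frac{6}{7}$ ($q = \frac{6 + 0 \cdot 2}{5 + 2} = \frac{6 + 0}{7} = 6 \cdot \frac{1}{7} = \frac{6}{7} \approx 0.85714$)
$u{\left(v \right)} = - \frac{6}{7}$ ($u{\left(v \right)} = \frac{6}{7} \left(-1\right) = - \frac{6}{7}$)
$\frac{u{\left(40 \right)}}{2773} + \frac{4188}{-48} = - \frac{6}{7 \cdot 2773} + \frac{4188}{-48} = \left(- \frac{6}{7}\right) \frac{1}{2773} + 4188 \left(- \frac{1}{48}\right) = - \frac{6}{19411} - \frac{349}{4} = - \frac{6774463}{77644}$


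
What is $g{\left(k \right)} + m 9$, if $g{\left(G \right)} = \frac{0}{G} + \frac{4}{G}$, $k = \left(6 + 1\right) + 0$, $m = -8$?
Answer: $- \frac{500}{7} \approx -71.429$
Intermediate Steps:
$k = 7$ ($k = 7 + 0 = 7$)
$g{\left(G \right)} = \frac{4}{G}$ ($g{\left(G \right)} = 0 + \frac{4}{G} = \frac{4}{G}$)
$g{\left(k \right)} + m 9 = \frac{4}{7} - 72 = - \frac{500}{7}$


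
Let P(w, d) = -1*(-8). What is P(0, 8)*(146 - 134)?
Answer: 96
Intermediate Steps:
P(w, d) = 8
P(0, 8)*(146 - 134) = 8*(146 - 134) = 8*12 = 96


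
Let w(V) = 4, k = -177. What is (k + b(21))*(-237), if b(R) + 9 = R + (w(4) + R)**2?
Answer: -109020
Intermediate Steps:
b(R) = -9 + R + (4 + R)**2 (b(R) = -9 + (R + (4 + R)**2) = -9 + R + (4 + R)**2)
(k + b(21))*(-237) = (-177 + (-9 + 21 + (4 + 21)**2))*(-237) = (-177 + (-9 + 21 + 25**2))*(-237) = (-177 + (-9 + 21 + 625))*(-237) = (-177 + 637)*(-237) = 460*(-237) = -109020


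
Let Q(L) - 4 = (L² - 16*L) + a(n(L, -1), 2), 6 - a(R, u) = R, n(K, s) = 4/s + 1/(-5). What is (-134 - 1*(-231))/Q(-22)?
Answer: 485/4251 ≈ 0.11409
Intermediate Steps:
n(K, s) = -⅕ + 4/s (n(K, s) = 4/s + 1*(-⅕) = 4/s - ⅕ = -⅕ + 4/s)
a(R, u) = 6 - R
Q(L) = 71/5 + L² - 16*L (Q(L) = 4 + ((L² - 16*L) + (6 - (20 - 1*(-1))/(5*(-1)))) = 4 + ((L² - 16*L) + (6 - (-1)*(20 + 1)/5)) = 4 + ((L² - 16*L) + (6 - (-1)*21/5)) = 4 + ((L² - 16*L) + (6 - 1*(-21/5))) = 4 + ((L² - 16*L) + (6 + 21/5)) = 4 + ((L² - 16*L) + 51/5) = 4 + (51/5 + L² - 16*L) = 71/5 + L² - 16*L)
(-134 - 1*(-231))/Q(-22) = (-134 - 1*(-231))/(71/5 + (-22)² - 16*(-22)) = (-134 + 231)/(71/5 + 484 + 352) = 97/(4251/5) = 97*(5/4251) = 485/4251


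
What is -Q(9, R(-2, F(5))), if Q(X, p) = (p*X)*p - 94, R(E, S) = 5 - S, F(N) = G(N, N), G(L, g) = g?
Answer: 94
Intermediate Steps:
F(N) = N
Q(X, p) = -94 + X*p² (Q(X, p) = (X*p)*p - 94 = X*p² - 94 = -94 + X*p²)
-Q(9, R(-2, F(5))) = -(-94 + 9*(5 - 1*5)²) = -(-94 + 9*(5 - 5)²) = -(-94 + 9*0²) = -(-94 + 9*0) = -(-94 + 0) = -1*(-94) = 94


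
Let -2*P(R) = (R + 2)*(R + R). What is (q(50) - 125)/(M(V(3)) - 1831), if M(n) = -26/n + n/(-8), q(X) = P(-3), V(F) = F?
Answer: 3072/44161 ≈ 0.069564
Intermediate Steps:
P(R) = -R*(2 + R) (P(R) = -(R + 2)*(R + R)/2 = -(2 + R)*2*R/2 = -R*(2 + R))
q(X) = -3 (q(X) = -1*(-3)*(2 - 3) = -1*(-3)*(-1) = -3)
M(n) = -26/n - n/8 (M(n) = -26/n + n*(-⅛) = -26/n - n/8)
(q(50) - 125)/(M(V(3)) - 1831) = (-3 - 125)/((-26/3 - ⅛*3) - 1831) = -128/((-26*⅓ - 3/8) - 1831) = -128/((-26/3 - 3/8) - 1831) = -128/(-217/24 - 1831) = -128/(-44161/24) = -128*(-24/44161) = 3072/44161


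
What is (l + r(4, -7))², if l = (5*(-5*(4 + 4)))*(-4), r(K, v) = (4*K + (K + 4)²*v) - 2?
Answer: 133956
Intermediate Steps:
r(K, v) = -2 + 4*K + v*(4 + K)² (r(K, v) = (4*K + (4 + K)²*v) - 2 = (4*K + v*(4 + K)²) - 2 = -2 + 4*K + v*(4 + K)²)
l = 800 (l = (5*(-5*8))*(-4) = (5*(-40))*(-4) = -200*(-4) = 800)
(l + r(4, -7))² = (800 + (-2 + 4*4 - 7*(4 + 4)²))² = (800 + (-2 + 16 - 7*8²))² = (800 + (-2 + 16 - 7*64))² = (800 + (-2 + 16 - 448))² = (800 - 434)² = 366² = 133956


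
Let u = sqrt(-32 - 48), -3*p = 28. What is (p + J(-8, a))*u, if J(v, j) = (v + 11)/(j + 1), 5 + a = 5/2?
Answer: -136*I*sqrt(5)/3 ≈ -101.37*I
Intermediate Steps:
a = -5/2 (a = -5 + 5/2 = -5/2 ≈ -2.5000)
p = -28/3 (p = -1/3*28 = -28/3 ≈ -9.3333)
J(v, j) = (11 + v)/(1 + j)
u = 4*I*sqrt(5) (u = sqrt(-80) = 4*I*sqrt(5) ≈ 8.9443*I)
(p + J(-8, a))*u = (-28/3 + (11 - 8)/(1 - 5/2))*(4*I*sqrt(5)) = (-28/3 + 3/(-3/2))*(4*I*sqrt(5)) = (-28/3 - 2/3*3)*(4*I*sqrt(5)) = (-28/3 - 2)*(4*I*sqrt(5)) = -136*I*sqrt(5)/3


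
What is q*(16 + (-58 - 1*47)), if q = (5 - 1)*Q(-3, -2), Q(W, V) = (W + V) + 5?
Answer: 0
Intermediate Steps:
Q(W, V) = 5 + V + W (Q(W, V) = (V + W) + 5 = 5 + V + W)
q = 0 (q = (5 - 1)*(5 - 2 - 3) = 4*0 = 0)
q*(16 + (-58 - 1*47)) = 0*(16 + (-58 - 1*47)) = 0*(16 + (-58 - 47)) = 0*(16 - 105) = 0*(-89) = 0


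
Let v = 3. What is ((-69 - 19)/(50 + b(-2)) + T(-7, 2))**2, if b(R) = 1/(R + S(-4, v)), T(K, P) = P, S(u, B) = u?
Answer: 4900/89401 ≈ 0.054809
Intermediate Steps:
b(R) = 1/(-4 + R) (b(R) = 1/(R - 4) = 1/(-4 + R))
((-69 - 19)/(50 + b(-2)) + T(-7, 2))**2 = ((-69 - 19)/(50 + 1/(-4 - 2)) + 2)**2 = (-88/(50 + 1/(-6)) + 2)**2 = (-88/(50 - 1/6) + 2)**2 = (-88/299/6 + 2)**2 = (-88*6/299 + 2)**2 = (-528/299 + 2)**2 = (70/299)**2 = 4900/89401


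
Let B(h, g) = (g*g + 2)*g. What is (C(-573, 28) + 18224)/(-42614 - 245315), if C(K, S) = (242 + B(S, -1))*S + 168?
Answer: -25084/287929 ≈ -0.087119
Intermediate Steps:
B(h, g) = g*(2 + g²) (B(h, g) = (g² + 2)*g = (2 + g²)*g = g*(2 + g²))
C(K, S) = 168 + 239*S (C(K, S) = (242 - (2 + (-1)²))*S + 168 = (242 - (2 + 1))*S + 168 = (242 - 1*3)*S + 168 = (242 - 3)*S + 168 = 239*S + 168 = 168 + 239*S)
(C(-573, 28) + 18224)/(-42614 - 245315) = ((168 + 239*28) + 18224)/(-42614 - 245315) = ((168 + 6692) + 18224)/(-287929) = (6860 + 18224)*(-1/287929) = 25084*(-1/287929) = -25084/287929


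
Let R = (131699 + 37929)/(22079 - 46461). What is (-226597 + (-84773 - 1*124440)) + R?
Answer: -5313044524/12191 ≈ -4.3582e+5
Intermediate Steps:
R = -84814/12191 (R = 169628/(-24382) = 169628*(-1/24382) = -84814/12191 ≈ -6.9571)
(-226597 + (-84773 - 1*124440)) + R = (-226597 + (-84773 - 1*124440)) - 84814/12191 = (-226597 + (-84773 - 124440)) - 84814/12191 = (-226597 - 209213) - 84814/12191 = -435810 - 84814/12191 = -5313044524/12191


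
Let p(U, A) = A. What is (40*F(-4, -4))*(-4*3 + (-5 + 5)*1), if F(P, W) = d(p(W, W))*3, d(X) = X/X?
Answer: -1440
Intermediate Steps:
d(X) = 1
F(P, W) = 3 (F(P, W) = 1*3 = 3)
(40*F(-4, -4))*(-4*3 + (-5 + 5)*1) = (40*3)*(-4*3 + (-5 + 5)*1) = 120*(-12 + 0*1) = 120*(-12 + 0) = 120*(-12) = -1440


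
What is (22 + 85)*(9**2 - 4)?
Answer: 8239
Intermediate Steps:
(22 + 85)*(9**2 - 4) = 107*(81 - 4) = 107*77 = 8239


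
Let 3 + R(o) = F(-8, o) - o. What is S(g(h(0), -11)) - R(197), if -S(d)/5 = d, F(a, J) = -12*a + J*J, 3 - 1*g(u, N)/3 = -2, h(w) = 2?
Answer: -38780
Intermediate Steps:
g(u, N) = 15 (g(u, N) = 9 - 3*(-2) = 9 + 6 = 15)
F(a, J) = J² - 12*a (F(a, J) = -12*a + J² = J² - 12*a)
R(o) = 93 + o² - o (R(o) = -3 + ((o² - 12*(-8)) - o) = -3 + ((o² + 96) - o) = -3 + ((96 + o²) - o) = -3 + (96 + o² - o) = 93 + o² - o)
S(d) = -5*d
S(g(h(0), -11)) - R(197) = -5*15 - (93 + 197² - 1*197) = -75 - (93 + 38809 - 197) = -75 - 1*38705 = -75 - 38705 = -38780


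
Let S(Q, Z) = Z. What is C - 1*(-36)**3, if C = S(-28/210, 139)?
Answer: 46795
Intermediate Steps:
C = 139
C - 1*(-36)**3 = 139 - 1*(-36)**3 = 139 - 1*(-46656) = 139 + 46656 = 46795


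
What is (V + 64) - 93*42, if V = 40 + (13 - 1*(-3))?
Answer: -3786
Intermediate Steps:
V = 56 (V = 40 + (13 + 3) = 40 + 16 = 56)
(V + 64) - 93*42 = (56 + 64) - 93*42 = 120 - 3906 = -3786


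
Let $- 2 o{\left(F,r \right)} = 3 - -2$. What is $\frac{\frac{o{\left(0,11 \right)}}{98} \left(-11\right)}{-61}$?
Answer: $- \frac{55}{11956} \approx -0.0046002$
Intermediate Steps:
$o{\left(F,r \right)} = - \frac{5}{2}$ ($o{\left(F,r \right)} = - \frac{3 - -2}{2} = - \frac{3 + 2}{2} = \left(- \frac{1}{2}\right) 5 = - \frac{5}{2}$)
$\frac{\frac{o{\left(0,11 \right)}}{98} \left(-11\right)}{-61} = \frac{- \frac{5}{2 \cdot 98} \left(-11\right)}{-61} = \left(- \frac{5}{2}\right) \frac{1}{98} \left(-11\right) \left(- \frac{1}{61}\right) = \left(- \frac{5}{196}\right) \left(-11\right) \left(- \frac{1}{61}\right) = \frac{55}{196} \left(- \frac{1}{61}\right) = - \frac{55}{11956}$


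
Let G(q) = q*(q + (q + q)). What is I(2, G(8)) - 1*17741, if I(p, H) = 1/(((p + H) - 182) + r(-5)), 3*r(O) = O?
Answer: -549968/31 ≈ -17741.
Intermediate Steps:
r(O) = O/3
G(q) = 3*q**2 (G(q) = q*(q + 2*q) = q*(3*q) = 3*q**2)
I(p, H) = 1/(-551/3 + H + p) (I(p, H) = 1/(((p + H) - 182) + (1/3)*(-5)) = 1/(((H + p) - 182) - 5/3) = 1/((-182 + H + p) - 5/3) = 1/(-551/3 + H + p))
I(2, G(8)) - 1*17741 = 3/(-551 + 3*(3*8**2) + 3*2) - 1*17741 = 3/(-551 + 3*(3*64) + 6) - 17741 = 3/(-551 + 3*192 + 6) - 17741 = 3/(-551 + 576 + 6) - 17741 = 3/31 - 17741 = -549968/31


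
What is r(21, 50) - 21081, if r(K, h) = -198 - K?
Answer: -21300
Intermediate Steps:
r(21, 50) - 21081 = (-198 - 1*21) - 21081 = (-198 - 21) - 21081 = -219 - 21081 = -21300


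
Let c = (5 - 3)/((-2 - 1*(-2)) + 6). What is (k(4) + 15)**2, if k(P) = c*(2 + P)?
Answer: 289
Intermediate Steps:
c = 1/3 (c = 2/((-2 + 2) + 6) = 2/(0 + 6) = 2/6 = 2*(1/6) = 1/3 ≈ 0.33333)
k(P) = 2/3 + P/3 (k(P) = (2 + P)/3 = 2/3 + P/3)
(k(4) + 15)**2 = ((2/3 + (1/3)*4) + 15)**2 = ((2/3 + 4/3) + 15)**2 = (2 + 15)**2 = 17**2 = 289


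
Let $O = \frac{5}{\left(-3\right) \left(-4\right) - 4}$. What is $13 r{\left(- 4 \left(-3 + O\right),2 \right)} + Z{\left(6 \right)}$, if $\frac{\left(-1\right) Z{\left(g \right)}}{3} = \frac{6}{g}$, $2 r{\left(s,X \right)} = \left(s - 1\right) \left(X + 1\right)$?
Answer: $\frac{651}{4} \approx 162.75$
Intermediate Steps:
$O = \frac{5}{8}$ ($O = \frac{5}{12 - 4} = \frac{5}{8} \approx 0.625$)
$r{\left(s,X \right)} = \frac{\left(1 + X\right) \left(-1 + s\right)}{2}$ ($r{\left(s,X \right)} = \frac{\left(s - 1\right) \left(X + 1\right)}{2} = \frac{\left(-1 + s\right) \left(1 + X\right)}{2} = \frac{\left(1 + X\right) \left(-1 + s\right)}{2}$)
$Z{\left(g \right)} = - \frac{18}{g}$ ($Z{\left(g \right)} = - 3 \frac{6}{g} = - \frac{18}{g}$)
$13 r{\left(- 4 \left(-3 + O\right),2 \right)} + Z{\left(6 \right)} = 13 \left(- \frac{1}{2} + \frac{\left(-4\right) \left(-3 + \frac{5}{8}\right)}{2} - 1 + \frac{1}{2} \cdot 2 \left(- 4 \left(-3 + \frac{5}{8}\right)\right)\right) - \frac{18}{6} = 13 \left(- \frac{1}{2} + \frac{\left(-4\right) \left(- \frac{19}{8}\right)}{2} - 1 + \frac{1}{2} \cdot 2 \left(\left(-4\right) \left(- \frac{19}{8}\right)\right)\right) - 3 = 13 \left(- \frac{1}{2} + \frac{1}{2} \cdot \frac{19}{2} - 1 + \frac{1}{2} \cdot 2 \cdot \frac{19}{2}\right) - 3 = 13 \left(- \frac{1}{2} + \frac{19}{4} - 1 + \frac{19}{2}\right) - 3 = 13 \cdot \frac{51}{4} - 3 = \frac{663}{4} - 3 = \frac{651}{4}$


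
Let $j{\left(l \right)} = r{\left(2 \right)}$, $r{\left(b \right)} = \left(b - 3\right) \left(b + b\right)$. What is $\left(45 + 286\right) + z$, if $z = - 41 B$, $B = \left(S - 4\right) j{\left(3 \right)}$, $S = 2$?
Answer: $3$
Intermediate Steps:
$r{\left(b \right)} = 2 b \left(-3 + b\right)$ ($r{\left(b \right)} = \left(-3 + b\right) 2 b = 2 b \left(-3 + b\right)$)
$j{\left(l \right)} = -4$ ($j{\left(l \right)} = 2 \cdot 2 \left(-3 + 2\right) = 2 \cdot 2 \left(-1\right) = -4$)
$B = 8$ ($B = \left(2 - 4\right) \left(-4\right) = \left(-2\right) \left(-4\right) = 8$)
$z = -328$ ($z = \left(-41\right) 8 = -328$)
$\left(45 + 286\right) + z = \left(45 + 286\right) - 328 = 331 - 328 = 3$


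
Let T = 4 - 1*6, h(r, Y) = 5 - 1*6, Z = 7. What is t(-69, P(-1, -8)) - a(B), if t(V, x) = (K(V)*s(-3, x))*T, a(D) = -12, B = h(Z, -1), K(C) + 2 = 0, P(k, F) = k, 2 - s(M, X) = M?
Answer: 32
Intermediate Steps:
s(M, X) = 2 - M
h(r, Y) = -1 (h(r, Y) = 5 - 6 = -1)
K(C) = -2 (K(C) = -2 + 0 = -2)
B = -1
T = -2 (T = 4 - 6 = -2)
t(V, x) = 20 (t(V, x) = -2*(2 - 1*(-3))*(-2) = -2*(2 + 3)*(-2) = -2*5*(-2) = -10*(-2) = 20)
t(-69, P(-1, -8)) - a(B) = 20 - 1*(-12) = 20 + 12 = 32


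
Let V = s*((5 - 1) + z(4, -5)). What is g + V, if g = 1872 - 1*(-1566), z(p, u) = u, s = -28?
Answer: 3466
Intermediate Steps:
g = 3438 (g = 1872 + 1566 = 3438)
V = 28 (V = -28*((5 - 1) - 5) = -28*(4 - 5) = -28*(-1) = 28)
g + V = 3438 + 28 = 3466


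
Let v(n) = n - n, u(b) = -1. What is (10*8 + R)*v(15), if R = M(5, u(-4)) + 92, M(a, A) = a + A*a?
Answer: 0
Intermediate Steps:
R = 92 (R = 5*(1 - 1) + 92 = 5*0 + 92 = 0 + 92 = 92)
v(n) = 0
(10*8 + R)*v(15) = (10*8 + 92)*0 = (80 + 92)*0 = 172*0 = 0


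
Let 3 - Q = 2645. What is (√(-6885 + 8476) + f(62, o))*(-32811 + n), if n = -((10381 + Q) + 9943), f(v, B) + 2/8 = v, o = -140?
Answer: -12471771/4 - 50493*√1591 ≈ -5.1320e+6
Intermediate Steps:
Q = -2642 (Q = 3 - 1*2645 = 3 - 2645 = -2642)
f(v, B) = -¼ + v
n = -17682 (n = -((10381 - 2642) + 9943) = -(7739 + 9943) = -1*17682 = -17682)
(√(-6885 + 8476) + f(62, o))*(-32811 + n) = (√(-6885 + 8476) + (-¼ + 62))*(-32811 - 17682) = (√1591 + 247/4)*(-50493) = (247/4 + √1591)*(-50493) = -12471771/4 - 50493*√1591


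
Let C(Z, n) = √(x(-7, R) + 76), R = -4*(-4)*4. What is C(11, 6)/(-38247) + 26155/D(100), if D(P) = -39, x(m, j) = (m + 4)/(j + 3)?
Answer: -26155/39 - √340963/2562549 ≈ -670.64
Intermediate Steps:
R = 64 (R = 16*4 = 64)
x(m, j) = (4 + m)/(3 + j)
C(Z, n) = √340963/67 (C(Z, n) = √((4 - 7)/(3 + 64) + 76) = √(-3/67 + 76) = √(5089/67) = √340963/67)
C(11, 6)/(-38247) + 26155/D(100) = (√340963/67)/(-38247) + 26155/(-39) = (√340963/67)*(-1/38247) + 26155*(-1/39) = -√340963/2562549 - 26155/39 = -26155/39 - √340963/2562549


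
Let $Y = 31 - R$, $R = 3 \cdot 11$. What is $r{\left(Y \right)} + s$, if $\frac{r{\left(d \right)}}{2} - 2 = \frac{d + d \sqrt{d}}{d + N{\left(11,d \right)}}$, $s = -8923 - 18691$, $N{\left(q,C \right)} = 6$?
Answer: $-27611 - i \sqrt{2} \approx -27611.0 - 1.4142 i$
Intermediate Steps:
$R = 33$
$Y = -2$ ($Y = 31 - 33 = -2$)
$s = -27614$ ($s = -8923 - 18691 = -27614$)
$r{\left(d \right)} = 4 + \frac{2 \left(d + d^{\frac{3}{2}}\right)}{6 + d}$ ($r{\left(d \right)} = 4 + 2 \frac{d + d \sqrt{d}}{d + 6} = 4 + 2 \frac{d + d^{\frac{3}{2}}}{6 + d} = 4 + \frac{2 \left(d + d^{\frac{3}{2}}\right)}{6 + d}$)
$r{\left(Y \right)} + s = \frac{2 \left(12 + \left(-2\right)^{\frac{3}{2}} + 3 \left(-2\right)\right)}{6 - 2} - 27614 = \frac{2 \left(12 - 2 i \sqrt{2} - 6\right)}{4} - 27614 = 2 \cdot \frac{1}{4} \left(6 - 2 i \sqrt{2}\right) - 27614 = \left(3 - i \sqrt{2}\right) - 27614 = -27611 - i \sqrt{2}$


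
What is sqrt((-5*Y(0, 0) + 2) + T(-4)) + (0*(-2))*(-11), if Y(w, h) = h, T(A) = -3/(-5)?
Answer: sqrt(65)/5 ≈ 1.6125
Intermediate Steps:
T(A) = 3/5 (T(A) = -3*(-1/5) = 3/5)
sqrt((-5*Y(0, 0) + 2) + T(-4)) + (0*(-2))*(-11) = sqrt((-5*0 + 2) + 3/5) + (0*(-2))*(-11) = sqrt((0 + 2) + 3/5) + 0*(-11) = sqrt(2 + 3/5) + 0 = sqrt(13/5) + 0 = sqrt(65)/5 + 0 = sqrt(65)/5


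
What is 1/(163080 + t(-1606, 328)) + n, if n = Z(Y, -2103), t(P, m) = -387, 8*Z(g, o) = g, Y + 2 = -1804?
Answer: -146911775/650772 ≈ -225.75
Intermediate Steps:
Y = -1806 (Y = -2 - 1804 = -1806)
Z(g, o) = g/8
n = -903/4 (n = (⅛)*(-1806) = -903/4 ≈ -225.75)
1/(163080 + t(-1606, 328)) + n = 1/(163080 - 387) - 903/4 = 1/162693 - 903/4 = -146911775/650772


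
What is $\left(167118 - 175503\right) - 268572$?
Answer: $-276957$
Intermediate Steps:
$\left(167118 - 175503\right) - 268572 = -8385 - 268572 = -276957$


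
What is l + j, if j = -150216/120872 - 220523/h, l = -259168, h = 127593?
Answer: -499630481521784/1927802637 ≈ -2.5917e+5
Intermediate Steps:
j = -5727695768/1927802637 (j = -150216/120872 - 220523/127593 = -150216*1/120872 - 220523*1/127593 = -18777/15109 - 220523/127593 = -5727695768/1927802637 ≈ -2.9711)
l + j = -259168 - 5727695768/1927802637 = -499630481521784/1927802637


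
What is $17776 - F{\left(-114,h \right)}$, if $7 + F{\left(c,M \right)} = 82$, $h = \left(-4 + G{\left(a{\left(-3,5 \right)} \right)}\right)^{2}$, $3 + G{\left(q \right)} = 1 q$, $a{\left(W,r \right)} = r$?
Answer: $17701$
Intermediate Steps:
$G{\left(q \right)} = -3 + q$ ($G{\left(q \right)} = -3 + 1 q = -3 + q$)
$h = 4$ ($h = \left(-4 + \left(-3 + 5\right)\right)^{2} = \left(-4 + 2\right)^{2} = \left(-2\right)^{2} = 4$)
$F{\left(c,M \right)} = 75$ ($F{\left(c,M \right)} = -7 + 82 = 75$)
$17776 - F{\left(-114,h \right)} = 17776 - 75 = 17701$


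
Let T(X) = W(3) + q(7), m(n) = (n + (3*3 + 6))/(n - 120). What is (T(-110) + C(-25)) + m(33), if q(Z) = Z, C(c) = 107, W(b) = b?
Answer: 3377/29 ≈ 116.45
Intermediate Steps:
m(n) = (15 + n)/(-120 + n) (m(n) = (n + (9 + 6))/(-120 + n) = (n + 15)/(-120 + n) = (15 + n)/(-120 + n))
T(X) = 10 (T(X) = 3 + 7 = 10)
(T(-110) + C(-25)) + m(33) = (10 + 107) + (15 + 33)/(-120 + 33) = 117 + 48/(-87) = 117 - 1/87*48 = 117 - 16/29 = 3377/29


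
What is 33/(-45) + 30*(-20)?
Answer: -9011/15 ≈ -600.73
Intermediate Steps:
33/(-45) + 30*(-20) = 33*(-1/45) - 600 = -11/15 - 600 = -9011/15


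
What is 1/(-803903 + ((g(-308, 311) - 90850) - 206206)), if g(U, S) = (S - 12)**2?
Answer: -1/1011558 ≈ -9.8857e-7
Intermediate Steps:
g(U, S) = (-12 + S)**2
1/(-803903 + ((g(-308, 311) - 90850) - 206206)) = 1/(-803903 + (((-12 + 311)**2 - 90850) - 206206)) = 1/(-803903 + ((299**2 - 90850) - 206206)) = 1/(-803903 + ((89401 - 90850) - 206206)) = 1/(-803903 + (-1449 - 206206)) = 1/(-803903 - 207655) = 1/(-1011558) = -1/1011558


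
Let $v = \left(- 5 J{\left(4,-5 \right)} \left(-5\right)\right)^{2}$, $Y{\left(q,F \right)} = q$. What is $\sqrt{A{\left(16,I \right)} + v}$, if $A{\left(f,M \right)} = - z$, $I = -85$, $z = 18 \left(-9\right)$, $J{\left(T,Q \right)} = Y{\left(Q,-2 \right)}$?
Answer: $\sqrt{15787} \approx 125.65$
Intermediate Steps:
$J{\left(T,Q \right)} = Q$
$z = -162$
$A{\left(f,M \right)} = 162$ ($A{\left(f,M \right)} = \left(-1\right) \left(-162\right) = 162$)
$v = 15625$ ($v = \left(\left(-5\right) \left(-5\right) \left(-5\right)\right)^{2} = \left(25 \left(-5\right)\right)^{2} = \left(-125\right)^{2} = 15625$)
$\sqrt{A{\left(16,I \right)} + v} = \sqrt{162 + 15625} = \sqrt{15787}$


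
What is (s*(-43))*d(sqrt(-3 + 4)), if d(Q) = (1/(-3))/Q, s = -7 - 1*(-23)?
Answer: 688/3 ≈ 229.33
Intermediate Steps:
s = 16 (s = -7 + 23 = 16)
d(Q) = -1/(3*Q) (d(Q) = (1*(-1/3))/Q = -1/(3*Q))
(s*(-43))*d(sqrt(-3 + 4)) = (16*(-43))*(-1/(3*sqrt(-3 + 4))) = -(-688)/(3*(sqrt(1))) = -(-688)/(3*1) = -(-688)/3 = -688*(-1/3) = 688/3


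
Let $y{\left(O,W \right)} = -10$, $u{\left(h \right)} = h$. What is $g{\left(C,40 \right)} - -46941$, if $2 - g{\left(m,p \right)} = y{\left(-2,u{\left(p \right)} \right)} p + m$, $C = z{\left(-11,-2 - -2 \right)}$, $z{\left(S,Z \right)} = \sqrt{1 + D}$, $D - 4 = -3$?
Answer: $47343 - \sqrt{2} \approx 47342.0$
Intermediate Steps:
$D = 1$ ($D = 4 - 3 = 1$)
$z{\left(S,Z \right)} = \sqrt{2}$ ($z{\left(S,Z \right)} = \sqrt{1 + 1} = \sqrt{2}$)
$C = \sqrt{2} \approx 1.4142$
$g{\left(m,p \right)} = 2 - m + 10 p$ ($g{\left(m,p \right)} = 2 - \left(- 10 p + m\right) = 2 - \left(m - 10 p\right) = 2 - m + 10 p$)
$g{\left(C,40 \right)} - -46941 = \left(2 - \sqrt{2} + 10 \cdot 40\right) - -46941 = \left(2 - \sqrt{2} + 400\right) + 46941 = \left(402 - \sqrt{2}\right) + 46941 = 47343 - \sqrt{2}$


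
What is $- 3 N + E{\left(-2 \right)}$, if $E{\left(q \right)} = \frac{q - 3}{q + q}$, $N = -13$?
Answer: $\frac{161}{4} \approx 40.25$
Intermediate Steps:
$E{\left(q \right)} = \frac{-3 + q}{2 q}$
$- 3 N + E{\left(-2 \right)} = \left(-3\right) \left(-13\right) + \frac{-3 - 2}{2 \left(-2\right)} = 39 + \frac{1}{2} \left(- \frac{1}{2}\right) \left(-5\right) = 39 + \frac{5}{4} = \frac{161}{4}$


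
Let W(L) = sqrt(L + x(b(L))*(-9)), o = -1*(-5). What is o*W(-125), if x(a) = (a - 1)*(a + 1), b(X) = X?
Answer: 5*I*sqrt(140741) ≈ 1875.8*I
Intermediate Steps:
o = 5
x(a) = (1 + a)*(-1 + a) (x(a) = (-1 + a)*(1 + a) = (1 + a)*(-1 + a))
W(L) = sqrt(9 + L - 9*L**2) (W(L) = sqrt(L + (-1 + L**2)*(-9)) = sqrt(L + (9 - 9*L**2)) = sqrt(9 + L - 9*L**2))
o*W(-125) = 5*sqrt(9 - 125 - 9*(-125)**2) = 5*sqrt(9 - 125 - 9*15625) = 5*sqrt(9 - 125 - 140625) = 5*sqrt(-140741) = 5*(I*sqrt(140741)) = 5*I*sqrt(140741)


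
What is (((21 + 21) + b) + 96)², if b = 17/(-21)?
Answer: 8300161/441 ≈ 18821.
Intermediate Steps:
b = -17/21 (b = 17*(-1/21) = -17/21 ≈ -0.80952)
(((21 + 21) + b) + 96)² = (((21 + 21) - 17/21) + 96)² = ((42 - 17/21) + 96)² = (865/21 + 96)² = (2881/21)² = 8300161/441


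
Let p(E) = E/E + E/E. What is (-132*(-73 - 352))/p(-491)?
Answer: 28050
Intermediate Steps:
p(E) = 2 (p(E) = 1 + 1 = 2)
(-132*(-73 - 352))/p(-491) = -132*(-73 - 352)/2 = -132*(-425)*(½) = 56100*(½) = 28050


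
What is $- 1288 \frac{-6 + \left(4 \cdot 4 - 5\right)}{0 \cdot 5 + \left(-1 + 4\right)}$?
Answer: $- \frac{6440}{3} \approx -2146.7$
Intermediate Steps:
$- 1288 \frac{-6 + \left(4 \cdot 4 - 5\right)}{0 \cdot 5 + \left(-1 + 4\right)} = - 1288 \frac{-6 + \left(16 - 5\right)}{0 + 3} = - 1288 \frac{-6 + 11}{3} = - 1288 \cdot 5 \cdot \frac{1}{3} = \left(-1288\right) \frac{5}{3} = - \frac{6440}{3}$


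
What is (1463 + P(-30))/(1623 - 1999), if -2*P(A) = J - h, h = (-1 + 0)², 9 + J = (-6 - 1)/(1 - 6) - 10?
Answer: -14723/3760 ≈ -3.9157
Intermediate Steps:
J = -88/5 (J = -9 + ((-6 - 1)/(1 - 6) - 10) = -9 + (-7/(-5) - 10) = -9 + (-7*(-⅕) - 10) = -9 + (7/5 - 10) = -9 - 43/5 = -88/5 ≈ -17.600)
h = 1 (h = (-1)² = 1)
P(A) = 93/10 (P(A) = -(-88/5 - 1*1)/2 = -(-88/5 - 1)/2 = -½*(-93/5) = 93/10)
(1463 + P(-30))/(1623 - 1999) = (1463 + 93/10)/(1623 - 1999) = (14723/10)/(-376) = (14723/10)*(-1/376) = -14723/3760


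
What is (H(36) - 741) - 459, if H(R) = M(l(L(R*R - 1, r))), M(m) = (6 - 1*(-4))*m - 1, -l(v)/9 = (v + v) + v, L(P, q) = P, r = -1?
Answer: -350851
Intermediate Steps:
l(v) = -27*v (l(v) = -9*((v + v) + v) = -9*(2*v + v) = -27*v)
M(m) = -1 + 10*m (M(m) = (6 + 4)*m - 1 = 10*m - 1 = -1 + 10*m)
H(R) = 269 - 270*R² (H(R) = -1 + 10*(-27*(R*R - 1)) = -1 + 10*(-27*(R² - 1)) = -1 + 10*(-27*(-1 + R²)) = -1 + 10*(27 - 27*R²) = -1 + (270 - 270*R²) = 269 - 270*R²)
(H(36) - 741) - 459 = ((269 - 270*36²) - 741) - 459 = ((269 - 270*1296) - 741) - 459 = ((269 - 349920) - 741) - 459 = (-349651 - 741) - 459 = -350392 - 459 = -350851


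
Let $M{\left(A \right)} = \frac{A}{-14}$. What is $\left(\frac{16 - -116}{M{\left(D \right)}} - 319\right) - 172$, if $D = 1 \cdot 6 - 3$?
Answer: $-1107$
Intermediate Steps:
$D = 3$ ($D = 6 - 3 = 3$)
$M{\left(A \right)} = - \frac{A}{14}$ ($M{\left(A \right)} = A \left(- \frac{1}{14}\right) = - \frac{A}{14}$)
$\left(\frac{16 - -116}{M{\left(D \right)}} - 319\right) - 172 = \left(\frac{16 - -116}{\left(- \frac{1}{14}\right) 3} - 319\right) - 172 = \left(\frac{16 + 116}{- \frac{3}{14}} - 319\right) - 172 = \left(132 \left(- \frac{14}{3}\right) - 319\right) - 172 = \left(-616 - 319\right) - 172 = -935 - 172 = -1107$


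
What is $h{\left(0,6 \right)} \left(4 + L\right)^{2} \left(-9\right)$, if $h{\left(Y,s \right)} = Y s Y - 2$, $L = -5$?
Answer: $18$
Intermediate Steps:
$h{\left(Y,s \right)} = -2 + s Y^{2}$ ($h{\left(Y,s \right)} = s Y^{2} - 2 = -2 + s Y^{2}$)
$h{\left(0,6 \right)} \left(4 + L\right)^{2} \left(-9\right) = \left(-2 + 6 \cdot 0^{2}\right) \left(4 - 5\right)^{2} \left(-9\right) = \left(-2 + 6 \cdot 0\right) \left(-1\right)^{2} \left(-9\right) = \left(-2 + 0\right) 1 \left(-9\right) = \left(-2\right) 1 \left(-9\right) = \left(-2\right) \left(-9\right) = 18$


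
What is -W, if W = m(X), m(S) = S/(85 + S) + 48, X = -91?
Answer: -379/6 ≈ -63.167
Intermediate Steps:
m(S) = 48 + S/(85 + S) (m(S) = S/(85 + S) + 48 = 48 + S/(85 + S))
W = 379/6 (W = (4080 + 49*(-91))/(85 - 91) = (4080 - 4459)/(-6) = -⅙*(-379) = 379/6 ≈ 63.167)
-W = -1*379/6 = -379/6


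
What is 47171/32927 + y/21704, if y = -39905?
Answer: -290152551/714647608 ≈ -0.40601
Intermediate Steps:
47171/32927 + y/21704 = 47171/32927 - 39905/21704 = -290152551/714647608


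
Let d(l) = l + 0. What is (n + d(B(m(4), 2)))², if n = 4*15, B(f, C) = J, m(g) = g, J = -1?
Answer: 3481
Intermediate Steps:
B(f, C) = -1
d(l) = l
n = 60
(n + d(B(m(4), 2)))² = (60 - 1)² = 59² = 3481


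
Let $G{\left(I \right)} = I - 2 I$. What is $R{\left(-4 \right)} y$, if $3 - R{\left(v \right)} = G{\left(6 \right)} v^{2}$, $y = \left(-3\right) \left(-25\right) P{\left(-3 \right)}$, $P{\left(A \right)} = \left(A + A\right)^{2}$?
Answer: $267300$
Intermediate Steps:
$G{\left(I \right)} = - I$
$P{\left(A \right)} = 4 A^{2}$ ($P{\left(A \right)} = \left(2 A\right)^{2} = 4 A^{2}$)
$y = 2700$ ($y = \left(-3\right) \left(-25\right) 4 \left(-3\right)^{2} = 75 \cdot 4 \cdot 9 = 75 \cdot 36 = 2700$)
$R{\left(v \right)} = 3 + 6 v^{2}$ ($R{\left(v \right)} = 3 - \left(-1\right) 6 v^{2} = 3 - - 6 v^{2} = 3 + 6 v^{2}$)
$R{\left(-4 \right)} y = \left(3 + 6 \left(-4\right)^{2}\right) 2700 = \left(3 + 6 \cdot 16\right) 2700 = \left(3 + 96\right) 2700 = 99 \cdot 2700 = 267300$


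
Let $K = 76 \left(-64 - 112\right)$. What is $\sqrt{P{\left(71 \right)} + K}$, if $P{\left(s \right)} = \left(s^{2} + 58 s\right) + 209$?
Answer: $2 i \sqrt{1002} \approx 63.309 i$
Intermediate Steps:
$K = -13376$ ($K = 76 \left(-176\right) = -13376$)
$P{\left(s \right)} = 209 + s^{2} + 58 s$
$\sqrt{P{\left(71 \right)} + K} = \sqrt{\left(209 + 71^{2} + 58 \cdot 71\right) - 13376} = \sqrt{\left(209 + 5041 + 4118\right) - 13376} = \sqrt{9368 - 13376} = \sqrt{-4008} = 2 i \sqrt{1002}$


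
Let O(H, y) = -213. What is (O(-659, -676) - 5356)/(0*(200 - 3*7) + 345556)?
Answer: -5569/345556 ≈ -0.016116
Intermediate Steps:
(O(-659, -676) - 5356)/(0*(200 - 3*7) + 345556) = (-213 - 5356)/(0*(200 - 3*7) + 345556) = -5569/(0*(200 - 21) + 345556) = -5569/(0*179 + 345556) = -5569/(0 + 345556) = -5569/345556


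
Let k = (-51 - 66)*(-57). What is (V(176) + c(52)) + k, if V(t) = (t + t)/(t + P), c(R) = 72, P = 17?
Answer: 1301365/193 ≈ 6742.8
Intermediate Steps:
V(t) = 2*t/(17 + t) (V(t) = (t + t)/(t + 17) = (2*t)/(17 + t) = 2*t/(17 + t))
k = 6669 (k = -117*(-57) = 6669)
(V(176) + c(52)) + k = (2*176/(17 + 176) + 72) + 6669 = (2*176/193 + 72) + 6669 = (2*176*(1/193) + 72) + 6669 = (352/193 + 72) + 6669 = 14248/193 + 6669 = 1301365/193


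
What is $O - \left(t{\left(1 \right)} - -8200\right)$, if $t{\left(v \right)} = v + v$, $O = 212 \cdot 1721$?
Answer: $356650$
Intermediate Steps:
$O = 364852$
$t{\left(v \right)} = 2 v$
$O - \left(t{\left(1 \right)} - -8200\right) = 364852 - \left(2 \cdot 1 - -8200\right) = 364852 - \left(2 + 8200\right) = 364852 - 8202 = 356650$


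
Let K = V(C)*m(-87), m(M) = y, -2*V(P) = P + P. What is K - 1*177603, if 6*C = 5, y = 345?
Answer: -355781/2 ≈ -1.7789e+5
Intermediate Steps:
C = ⅚ (C = (⅙)*5 = ⅚ ≈ 0.83333)
V(P) = -P (V(P) = -(P + P)/2 = -P)
m(M) = 345
K = -575/2 (K = -1*⅚*345 = -⅚*345 = -575/2 ≈ -287.50)
K - 1*177603 = -575/2 - 1*177603 = -575/2 - 177603 = -355781/2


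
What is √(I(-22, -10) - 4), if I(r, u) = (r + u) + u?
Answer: I*√46 ≈ 6.7823*I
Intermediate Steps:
I(r, u) = r + 2*u
√(I(-22, -10) - 4) = √((-22 + 2*(-10)) - 4) = √((-22 - 20) - 4) = √(-42 - 4) = √(-46) = I*√46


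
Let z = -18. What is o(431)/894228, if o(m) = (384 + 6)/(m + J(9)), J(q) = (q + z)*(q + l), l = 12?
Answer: 65/36067196 ≈ 1.8022e-6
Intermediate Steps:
J(q) = (-18 + q)*(12 + q) (J(q) = (q - 18)*(q + 12) = (-18 + q)*(12 + q))
o(m) = 390/(-189 + m) (o(m) = (384 + 6)/(m + (-216 + 9² - 6*9)) = 390/(m + (-216 + 81 - 54)) = 390/(m - 189) = 390/(-189 + m))
o(431)/894228 = (390/(-189 + 431))/894228 = (390/242)*(1/894228) = (390*(1/242))*(1/894228) = (195/121)*(1/894228) = 65/36067196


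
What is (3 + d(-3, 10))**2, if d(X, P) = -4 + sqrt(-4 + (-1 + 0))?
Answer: (-1 + I*sqrt(5))**2 ≈ -4.0 - 4.4721*I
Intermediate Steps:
d(X, P) = -4 + I*sqrt(5) (d(X, P) = -4 + sqrt(-4 - 1) = -4 + sqrt(-5) = -4 + I*sqrt(5))
(3 + d(-3, 10))**2 = (3 + (-4 + I*sqrt(5)))**2 = (-1 + I*sqrt(5))**2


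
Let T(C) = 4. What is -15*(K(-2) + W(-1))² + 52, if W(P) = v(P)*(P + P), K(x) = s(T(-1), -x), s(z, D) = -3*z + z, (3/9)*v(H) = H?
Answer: -8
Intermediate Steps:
v(H) = 3*H
s(z, D) = -2*z
K(x) = -8 (K(x) = -2*4 = -8)
W(P) = 6*P² (W(P) = (3*P)*(P + P) = (3*P)*(2*P) = 6*P²)
-15*(K(-2) + W(-1))² + 52 = -15*(-8 + 6*(-1)²)² + 52 = -15*(-8 + 6*1)² + 52 = -15*(-8 + 6)² + 52 = -15*(-2)² + 52 = -15*4 + 52 = -60 + 52 = -8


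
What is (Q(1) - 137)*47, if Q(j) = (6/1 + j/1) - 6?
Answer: -6392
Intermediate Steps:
Q(j) = j (Q(j) = (6*1 + j*1) - 6 = (6 + j) - 6 = j)
(Q(1) - 137)*47 = (1 - 137)*47 = -136*47 = -6392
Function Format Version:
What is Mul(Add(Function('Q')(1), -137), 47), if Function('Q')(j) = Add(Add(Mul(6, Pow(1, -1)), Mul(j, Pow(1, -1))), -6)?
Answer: -6392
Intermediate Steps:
Function('Q')(j) = j (Function('Q')(j) = Add(Add(Mul(6, 1), Mul(j, 1)), -6) = Add(Add(6, j), -6) = j)
Mul(Add(Function('Q')(1), -137), 47) = Mul(Add(1, -137), 47) = Mul(-136, 47) = -6392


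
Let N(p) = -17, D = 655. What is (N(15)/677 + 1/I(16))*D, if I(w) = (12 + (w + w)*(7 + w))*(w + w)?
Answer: -266083925/16204672 ≈ -16.420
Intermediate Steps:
I(w) = 2*w*(12 + 2*w*(7 + w)) (I(w) = (12 + (2*w)*(7 + w))*(2*w) = (12 + 2*w*(7 + w))*(2*w) = 2*w*(12 + 2*w*(7 + w)))
(N(15)/677 + 1/I(16))*D = (-17/677 + 1/(4*16*(6 + 16**2 + 7*16)))*655 = (-17*1/677 + 1/(4*16*(6 + 256 + 112)))*655 = (-17/677 + 1/(4*16*374))*655 = (-17/677 + 1/23936)*655 = -406235/16204672*655 = -266083925/16204672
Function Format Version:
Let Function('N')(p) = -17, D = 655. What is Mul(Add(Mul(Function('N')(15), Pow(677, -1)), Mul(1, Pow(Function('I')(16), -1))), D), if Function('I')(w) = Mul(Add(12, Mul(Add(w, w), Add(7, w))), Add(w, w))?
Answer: Rational(-266083925, 16204672) ≈ -16.420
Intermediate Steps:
Function('I')(w) = Mul(2, w, Add(12, Mul(2, w, Add(7, w)))) (Function('I')(w) = Mul(Add(12, Mul(Mul(2, w), Add(7, w))), Mul(2, w)) = Mul(Add(12, Mul(2, w, Add(7, w))), Mul(2, w)) = Mul(2, w, Add(12, Mul(2, w, Add(7, w)))))
Mul(Add(Mul(Function('N')(15), Pow(677, -1)), Mul(1, Pow(Function('I')(16), -1))), D) = Mul(Add(Mul(-17, Pow(677, -1)), Mul(1, Pow(Mul(4, 16, Add(6, Pow(16, 2), Mul(7, 16))), -1))), 655) = Mul(Add(Mul(-17, Rational(1, 677)), Mul(1, Pow(Mul(4, 16, Add(6, 256, 112)), -1))), 655) = Mul(Add(Rational(-17, 677), Mul(1, Pow(Mul(4, 16, 374), -1))), 655) = Mul(Add(Rational(-17, 677), Mul(1, Pow(23936, -1))), 655) = Mul(Add(Rational(-17, 677), Mul(1, Rational(1, 23936))), 655) = Mul(Add(Rational(-17, 677), Rational(1, 23936)), 655) = Mul(Rational(-406235, 16204672), 655) = Rational(-266083925, 16204672)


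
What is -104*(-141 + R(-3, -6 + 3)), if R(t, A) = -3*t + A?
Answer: 14040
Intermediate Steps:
R(t, A) = A - 3*t
-104*(-141 + R(-3, -6 + 3)) = -104*(-141 + ((-6 + 3) - 3*(-3))) = -104*(-141 + (-3 + 9)) = -104*(-141 + 6) = -104*(-135) = 14040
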